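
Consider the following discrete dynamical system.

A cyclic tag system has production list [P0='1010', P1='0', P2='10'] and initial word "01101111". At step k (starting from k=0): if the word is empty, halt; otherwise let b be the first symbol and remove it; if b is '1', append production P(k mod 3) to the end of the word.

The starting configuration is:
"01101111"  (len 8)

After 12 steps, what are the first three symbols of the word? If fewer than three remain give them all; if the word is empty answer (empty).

101

t=0: "01101111"  (len 8)
t=1: "1101111"  (len 7)
t=2: "1011110"  (len 7)
t=3: "01111010"  (len 8)
t=4: "1111010"  (len 7)
t=5: "1110100"  (len 7)
t=6: "11010010"  (len 8)
t=7: "10100101010"  (len 11)
t=8: "01001010100"  (len 11)
t=9: "1001010100"  (len 10)
t=10: "0010101001010"  (len 13)
t=11: "010101001010"  (len 12)
t=12: "10101001010"  (len 11)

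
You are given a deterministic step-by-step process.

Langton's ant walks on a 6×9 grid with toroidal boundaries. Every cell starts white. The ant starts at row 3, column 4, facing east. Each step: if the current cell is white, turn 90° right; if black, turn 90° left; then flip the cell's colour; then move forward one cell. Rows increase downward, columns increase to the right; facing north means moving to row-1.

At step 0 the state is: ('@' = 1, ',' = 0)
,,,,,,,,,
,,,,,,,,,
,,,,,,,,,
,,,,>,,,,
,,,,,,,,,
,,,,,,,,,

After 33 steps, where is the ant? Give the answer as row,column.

k=0  ,,,,,,,,,
,,,,,,,,,
,,,,,,,,,
,,,,>,,,,
,,,,,,,,,
,,,,,,,,,
k=1  ,,,,,,,,,
,,,,,,,,,
,,,,,,,,,
,,,,@,,,,
,,,,v,,,,
,,,,,,,,,
k=2  ,,,,,,,,,
,,,,,,,,,
,,,,,,,,,
,,,,@,,,,
,,,<@,,,,
,,,,,,,,,
k=3  ,,,,,,,,,
,,,,,,,,,
,,,,,,,,,
,,,^@,,,,
,,,@@,,,,
,,,,,,,,,
k=4  ,,,,,,,,,
,,,,,,,,,
,,,,,,,,,
,,,@>,,,,
,,,@@,,,,
,,,,,,,,,
k=5  ,,,,,,,,,
,,,,,,,,,
,,,,^,,,,
,,,@,,,,,
,,,@@,,,,
,,,,,,,,,
k=6  ,,,,,,,,,
,,,,,,,,,
,,,,@>,,,
,,,@,,,,,
,,,@@,,,,
,,,,,,,,,
k=7  ,,,,,,,,,
,,,,,,,,,
,,,,@@,,,
,,,@,v,,,
,,,@@,,,,
,,,,,,,,,
k=8  ,,,,,,,,,
,,,,,,,,,
,,,,@@,,,
,,,@<@,,,
,,,@@,,,,
,,,,,,,,,
k=9  ,,,,,,,,,
,,,,,,,,,
,,,,^@,,,
,,,@@@,,,
,,,@@,,,,
,,,,,,,,,
k=10  ,,,,,,,,,
,,,,,,,,,
,,,<,@,,,
,,,@@@,,,
,,,@@,,,,
,,,,,,,,,
k=11  ,,,,,,,,,
,,,^,,,,,
,,,@,@,,,
,,,@@@,,,
,,,@@,,,,
,,,,,,,,,
k=12  ,,,,,,,,,
,,,@>,,,,
,,,@,@,,,
,,,@@@,,,
,,,@@,,,,
,,,,,,,,,
k=13  ,,,,,,,,,
,,,@@,,,,
,,,@v@,,,
,,,@@@,,,
,,,@@,,,,
,,,,,,,,,
k=14  ,,,,,,,,,
,,,@@,,,,
,,,<@@,,,
,,,@@@,,,
,,,@@,,,,
,,,,,,,,,
k=15  ,,,,,,,,,
,,,@@,,,,
,,,,@@,,,
,,,v@@,,,
,,,@@,,,,
,,,,,,,,,
k=16  ,,,,,,,,,
,,,@@,,,,
,,,,@@,,,
,,,,>@,,,
,,,@@,,,,
,,,,,,,,,
k=17  ,,,,,,,,,
,,,@@,,,,
,,,,^@,,,
,,,,,@,,,
,,,@@,,,,
,,,,,,,,,
k=18  ,,,,,,,,,
,,,@@,,,,
,,,<,@,,,
,,,,,@,,,
,,,@@,,,,
,,,,,,,,,
k=19  ,,,,,,,,,
,,,^@,,,,
,,,@,@,,,
,,,,,@,,,
,,,@@,,,,
,,,,,,,,,
k=20  ,,,,,,,,,
,,<,@,,,,
,,,@,@,,,
,,,,,@,,,
,,,@@,,,,
,,,,,,,,,
k=21  ,,^,,,,,,
,,@,@,,,,
,,,@,@,,,
,,,,,@,,,
,,,@@,,,,
,,,,,,,,,
k=22  ,,@>,,,,,
,,@,@,,,,
,,,@,@,,,
,,,,,@,,,
,,,@@,,,,
,,,,,,,,,
k=23  ,,@@,,,,,
,,@v@,,,,
,,,@,@,,,
,,,,,@,,,
,,,@@,,,,
,,,,,,,,,
k=24  ,,@@,,,,,
,,<@@,,,,
,,,@,@,,,
,,,,,@,,,
,,,@@,,,,
,,,,,,,,,
k=25  ,,@@,,,,,
,,,@@,,,,
,,v@,@,,,
,,,,,@,,,
,,,@@,,,,
,,,,,,,,,
k=26  ,,@@,,,,,
,,,@@,,,,
,<@@,@,,,
,,,,,@,,,
,,,@@,,,,
,,,,,,,,,
k=27  ,,@@,,,,,
,^,@@,,,,
,@@@,@,,,
,,,,,@,,,
,,,@@,,,,
,,,,,,,,,
k=28  ,,@@,,,,,
,@>@@,,,,
,@@@,@,,,
,,,,,@,,,
,,,@@,,,,
,,,,,,,,,
k=29  ,,@@,,,,,
,@@@@,,,,
,@v@,@,,,
,,,,,@,,,
,,,@@,,,,
,,,,,,,,,
k=30  ,,@@,,,,,
,@@@@,,,,
,@,>,@,,,
,,,,,@,,,
,,,@@,,,,
,,,,,,,,,
k=31  ,,@@,,,,,
,@@^@,,,,
,@,,,@,,,
,,,,,@,,,
,,,@@,,,,
,,,,,,,,,
k=32  ,,@@,,,,,
,@<,@,,,,
,@,,,@,,,
,,,,,@,,,
,,,@@,,,,
,,,,,,,,,
k=33  ,,@@,,,,,
,@,,@,,,,
,@v,,@,,,
,,,,,@,,,
,,,@@,,,,
,,,,,,,,,

2,2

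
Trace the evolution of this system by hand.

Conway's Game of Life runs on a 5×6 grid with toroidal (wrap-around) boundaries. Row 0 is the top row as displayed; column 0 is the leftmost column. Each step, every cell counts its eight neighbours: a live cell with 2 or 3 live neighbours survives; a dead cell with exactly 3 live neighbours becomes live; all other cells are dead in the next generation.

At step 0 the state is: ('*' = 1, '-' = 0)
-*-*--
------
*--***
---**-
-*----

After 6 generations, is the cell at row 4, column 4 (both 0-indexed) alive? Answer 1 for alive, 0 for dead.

0

0) -*-*--
------
*--***
---**-
-*----
1) --*---
*-**-*
---*-*
*-**--
---**-
2) -**--*
****-*
-----*
--*--*
-*--*-
3) -----*
---*-*
---*-*
*---**
-*-***
4) --**-*
*----*
---*--
--*---
---*--
5) *-**-*
*-**-*
------
--**--
---**-
6) *-----
*-**-*
-*--*-
--***-
-*---*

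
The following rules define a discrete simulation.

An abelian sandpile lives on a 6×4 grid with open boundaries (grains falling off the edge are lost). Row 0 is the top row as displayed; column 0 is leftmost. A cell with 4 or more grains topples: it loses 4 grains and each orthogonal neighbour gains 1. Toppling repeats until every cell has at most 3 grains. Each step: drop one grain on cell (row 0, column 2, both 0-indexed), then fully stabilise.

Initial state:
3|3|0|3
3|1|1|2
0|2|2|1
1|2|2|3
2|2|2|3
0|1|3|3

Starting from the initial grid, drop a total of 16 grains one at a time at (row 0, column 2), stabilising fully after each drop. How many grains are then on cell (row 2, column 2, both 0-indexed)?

t=0: 3|3|0|3
3|1|1|2
0|2|2|1
1|2|2|3
2|2|2|3
0|1|3|3
t=1: 3|3|1|3
3|1|1|2
0|2|2|1
1|2|2|3
2|2|2|3
0|1|3|3
t=2: 3|3|2|3
3|1|1|2
0|2|2|1
1|2|2|3
2|2|2|3
0|1|3|3
t=3: 3|3|3|3
3|1|1|2
0|2|2|1
1|2|2|3
2|2|2|3
0|1|3|3
t=4: 1|1|2|0
0|3|2|3
1|2|2|1
1|2|2|3
2|2|2|3
0|1|3|3
t=5: 1|1|3|0
0|3|2|3
1|2|2|1
1|2|2|3
2|2|2|3
0|1|3|3
t=6: 1|2|0|1
0|3|3|3
1|2|2|1
1|2|2|3
2|2|2|3
0|1|3|3
t=7: 1|2|1|1
0|3|3|3
1|2|2|1
1|2|2|3
2|2|2|3
0|1|3|3
t=8: 1|2|2|1
0|3|3|3
1|2|2|1
1|2|2|3
2|2|2|3
0|1|3|3
t=9: 1|2|3|1
0|3|3|3
1|2|2|1
1|2|2|3
2|2|2|3
0|1|3|3
t=10: 2|0|2|3
1|1|2|0
1|3|3|2
1|2|2|3
2|2|2|3
0|1|3|3
t=11: 2|0|3|3
1|1|2|0
1|3|3|2
1|2|2|3
2|2|2|3
0|1|3|3
t=12: 2|1|1|0
1|1|3|1
1|3|3|2
1|2|2|3
2|2|2|3
0|1|3|3
t=13: 2|1|2|0
1|1|3|1
1|3|3|2
1|2|2|3
2|2|2|3
0|1|3|3
t=14: 2|1|3|0
1|1|3|1
1|3|3|2
1|2|2|3
2|2|2|3
0|1|3|3
t=15: 2|2|1|1
1|3|1|2
2|0|1|3
1|3|3|3
2|2|2|3
0|1|3|3
t=16: 2|2|2|1
1|3|1|2
2|0|1|3
1|3|3|3
2|2|2|3
0|1|3|3

1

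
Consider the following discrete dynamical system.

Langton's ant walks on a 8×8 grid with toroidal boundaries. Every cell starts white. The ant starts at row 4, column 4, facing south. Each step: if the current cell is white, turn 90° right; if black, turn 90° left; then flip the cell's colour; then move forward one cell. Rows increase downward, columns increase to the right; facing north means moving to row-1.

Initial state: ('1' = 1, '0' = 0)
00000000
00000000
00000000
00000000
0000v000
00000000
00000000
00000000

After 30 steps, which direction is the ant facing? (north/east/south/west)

0) 00000000
00000000
00000000
00000000
0000v000
00000000
00000000
00000000
1) 00000000
00000000
00000000
00000000
000<1000
00000000
00000000
00000000
2) 00000000
00000000
00000000
000^0000
00011000
00000000
00000000
00000000
3) 00000000
00000000
00000000
0001>000
00011000
00000000
00000000
00000000
4) 00000000
00000000
00000000
00011000
0001v000
00000000
00000000
00000000
5) 00000000
00000000
00000000
00011000
00010>00
00000000
00000000
00000000
6) 00000000
00000000
00000000
00011000
00010100
00000v00
00000000
00000000
7) 00000000
00000000
00000000
00011000
00010100
0000<100
00000000
00000000
8) 00000000
00000000
00000000
00011000
0001^100
00001100
00000000
00000000
9) 00000000
00000000
00000000
00011000
00011>00
00001100
00000000
00000000
10) 00000000
00000000
00000000
00011^00
00011000
00001100
00000000
00000000
11) 00000000
00000000
00000000
000111>0
00011000
00001100
00000000
00000000
12) 00000000
00000000
00000000
00011110
000110v0
00001100
00000000
00000000
13) 00000000
00000000
00000000
00011110
00011<10
00001100
00000000
00000000
14) 00000000
00000000
00000000
00011^10
00011110
00001100
00000000
00000000
15) 00000000
00000000
00000000
0001<010
00011110
00001100
00000000
00000000
16) 00000000
00000000
00000000
00010010
0001v110
00001100
00000000
00000000
17) 00000000
00000000
00000000
00010010
00010>10
00001100
00000000
00000000
18) 00000000
00000000
00000000
00010^10
00010010
00001100
00000000
00000000
19) 00000000
00000000
00000000
000101>0
00010010
00001100
00000000
00000000
20) 00000000
00000000
000000^0
00010100
00010010
00001100
00000000
00000000
21) 00000000
00000000
0000001>
00010100
00010010
00001100
00000000
00000000
22) 00000000
00000000
00000011
0001010v
00010010
00001100
00000000
00000000
23) 00000000
00000000
00000011
000101<1
00010010
00001100
00000000
00000000
24) 00000000
00000000
000000^1
00010111
00010010
00001100
00000000
00000000
25) 00000000
00000000
00000<01
00010111
00010010
00001100
00000000
00000000
26) 00000000
00000^00
00000101
00010111
00010010
00001100
00000000
00000000
27) 00000000
000001>0
00000101
00010111
00010010
00001100
00000000
00000000
28) 00000000
00000110
000001v1
00010111
00010010
00001100
00000000
00000000
29) 00000000
00000110
00000<11
00010111
00010010
00001100
00000000
00000000
30) 00000000
00000110
00000011
00010v11
00010010
00001100
00000000
00000000

south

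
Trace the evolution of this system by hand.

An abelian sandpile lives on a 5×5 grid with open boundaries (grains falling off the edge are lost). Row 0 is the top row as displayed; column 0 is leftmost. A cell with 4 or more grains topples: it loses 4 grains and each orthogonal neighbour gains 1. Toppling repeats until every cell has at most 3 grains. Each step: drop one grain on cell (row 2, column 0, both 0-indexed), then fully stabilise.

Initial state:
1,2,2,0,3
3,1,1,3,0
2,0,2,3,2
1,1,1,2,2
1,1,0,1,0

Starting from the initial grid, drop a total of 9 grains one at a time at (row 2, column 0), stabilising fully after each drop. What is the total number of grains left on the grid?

0) 1,2,2,0,3
3,1,1,3,0
2,0,2,3,2
1,1,1,2,2
1,1,0,1,0
1) 1,2,2,0,3
3,1,1,3,0
3,0,2,3,2
1,1,1,2,2
1,1,0,1,0
2) 2,2,2,0,3
0,2,1,3,0
1,1,2,3,2
2,1,1,2,2
1,1,0,1,0
3) 2,2,2,0,3
0,2,1,3,0
2,1,2,3,2
2,1,1,2,2
1,1,0,1,0
4) 2,2,2,0,3
0,2,1,3,0
3,1,2,3,2
2,1,1,2,2
1,1,0,1,0
5) 2,2,2,0,3
1,2,1,3,0
0,2,2,3,2
3,1,1,2,2
1,1,0,1,0
6) 2,2,2,0,3
1,2,1,3,0
1,2,2,3,2
3,1,1,2,2
1,1,0,1,0
7) 2,2,2,0,3
1,2,1,3,0
2,2,2,3,2
3,1,1,2,2
1,1,0,1,0
8) 2,2,2,0,3
1,2,1,3,0
3,2,2,3,2
3,1,1,2,2
1,1,0,1,0
9) 2,2,2,0,3
2,2,1,3,0
1,3,2,3,2
0,2,1,2,2
2,1,0,1,0

39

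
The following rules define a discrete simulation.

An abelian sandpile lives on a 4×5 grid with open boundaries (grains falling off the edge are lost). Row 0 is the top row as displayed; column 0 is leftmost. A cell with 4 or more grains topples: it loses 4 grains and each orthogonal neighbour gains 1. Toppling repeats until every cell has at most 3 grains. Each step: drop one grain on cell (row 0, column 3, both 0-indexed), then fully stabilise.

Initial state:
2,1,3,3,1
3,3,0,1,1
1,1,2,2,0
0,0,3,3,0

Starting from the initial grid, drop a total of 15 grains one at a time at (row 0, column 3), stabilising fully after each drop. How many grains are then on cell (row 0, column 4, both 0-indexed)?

2

k=0  2,1,3,3,1
3,3,0,1,1
1,1,2,2,0
0,0,3,3,0
k=1  2,2,0,1,2
3,3,1,2,1
1,1,2,2,0
0,0,3,3,0
k=2  2,2,0,2,2
3,3,1,2,1
1,1,2,2,0
0,0,3,3,0
k=3  2,2,0,3,2
3,3,1,2,1
1,1,2,2,0
0,0,3,3,0
k=4  2,2,1,0,3
3,3,1,3,1
1,1,2,2,0
0,0,3,3,0
k=5  2,2,1,1,3
3,3,1,3,1
1,1,2,2,0
0,0,3,3,0
k=6  2,2,1,2,3
3,3,1,3,1
1,1,2,2,0
0,0,3,3,0
k=7  2,2,1,3,3
3,3,1,3,1
1,1,2,2,0
0,0,3,3,0
k=8  2,2,2,2,0
3,3,2,0,3
1,1,2,3,0
0,0,3,3,0
k=9  2,2,2,3,0
3,3,2,0,3
1,1,2,3,0
0,0,3,3,0
k=10  2,2,3,0,1
3,3,2,1,3
1,1,2,3,0
0,0,3,3,0
k=11  2,2,3,1,1
3,3,2,1,3
1,1,2,3,0
0,0,3,3,0
k=12  2,2,3,2,1
3,3,2,1,3
1,1,2,3,0
0,0,3,3,0
k=13  2,2,3,3,1
3,3,2,1,3
1,1,2,3,0
0,0,3,3,0
k=14  2,3,0,1,2
3,3,3,2,3
1,1,2,3,0
0,0,3,3,0
k=15  2,3,0,2,2
3,3,3,2,3
1,1,2,3,0
0,0,3,3,0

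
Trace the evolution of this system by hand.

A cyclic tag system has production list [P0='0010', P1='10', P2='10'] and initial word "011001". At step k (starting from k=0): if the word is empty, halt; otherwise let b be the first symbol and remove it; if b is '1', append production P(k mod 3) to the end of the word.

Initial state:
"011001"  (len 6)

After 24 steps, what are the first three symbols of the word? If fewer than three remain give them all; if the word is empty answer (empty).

001

step 0: "011001"  (len 6)
step 1: "11001"  (len 5)
step 2: "100110"  (len 6)
step 3: "0011010"  (len 7)
step 4: "011010"  (len 6)
step 5: "11010"  (len 5)
step 6: "101010"  (len 6)
step 7: "010100010"  (len 9)
step 8: "10100010"  (len 8)
step 9: "010001010"  (len 9)
step 10: "10001010"  (len 8)
step 11: "000101010"  (len 9)
step 12: "00101010"  (len 8)
step 13: "0101010"  (len 7)
step 14: "101010"  (len 6)
step 15: "0101010"  (len 7)
step 16: "101010"  (len 6)
step 17: "0101010"  (len 7)
step 18: "101010"  (len 6)
step 19: "010100010"  (len 9)
step 20: "10100010"  (len 8)
step 21: "010001010"  (len 9)
step 22: "10001010"  (len 8)
step 23: "000101010"  (len 9)
step 24: "00101010"  (len 8)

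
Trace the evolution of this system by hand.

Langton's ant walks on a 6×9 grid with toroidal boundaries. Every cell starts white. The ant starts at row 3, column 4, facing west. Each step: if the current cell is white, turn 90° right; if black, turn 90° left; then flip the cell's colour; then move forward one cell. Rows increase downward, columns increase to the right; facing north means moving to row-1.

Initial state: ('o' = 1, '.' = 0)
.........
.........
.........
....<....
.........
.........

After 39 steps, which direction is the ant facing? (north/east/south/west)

north

0) .........
.........
.........
....<....
.........
.........
1) .........
.........
....^....
....o....
.........
.........
2) .........
.........
....o>...
....o....
.........
.........
3) .........
.........
....oo...
....ov...
.........
.........
4) .........
.........
....oo...
....<o...
.........
.........
5) .........
.........
....oo...
.....o...
....v....
.........
6) .........
.........
....oo...
.....o...
...<o....
.........
7) .........
.........
....oo...
...^.o...
...oo....
.........
8) .........
.........
....oo...
...o>o...
...oo....
.........
9) .........
.........
....oo...
...ooo...
...ov....
.........
10) .........
.........
....oo...
...ooo...
...o.>...
.........
11) .........
.........
....oo...
...ooo...
...o.o...
.....v...
12) .........
.........
....oo...
...ooo...
...o.o...
....<o...
13) .........
.........
....oo...
...ooo...
...o^o...
....oo...
14) .........
.........
....oo...
...ooo...
...oo>...
....oo...
15) .........
.........
....oo...
...oo^...
...oo....
....oo...
16) .........
.........
....oo...
...o<....
...oo....
....oo...
17) .........
.........
....oo...
...o.....
...ov....
....oo...
18) .........
.........
....oo...
...o.....
...o.>...
....oo...
19) .........
.........
....oo...
...o.....
...o.o...
....ov...
20) .........
.........
....oo...
...o.....
...o.o...
....o.>..
21) ......v..
.........
....oo...
...o.....
...o.o...
....o.o..
22) .....<o..
.........
....oo...
...o.....
...o.o...
....o.o..
23) .....oo..
.........
....oo...
...o.....
...o.o...
....o^o..
24) .....oo..
.........
....oo...
...o.....
...o.o...
....oo>..
25) .....oo..
.........
....oo...
...o.....
...o.o^..
....oo...
26) .....oo..
.........
....oo...
...o.....
...o.oo>.
....oo...
27) .....oo..
.........
....oo...
...o.....
...o.ooo.
....oo.v.
28) .....oo..
.........
....oo...
...o.....
...o.ooo.
....oo<o.
29) .....oo..
.........
....oo...
...o.....
...o.o^o.
....oooo.
30) .....oo..
.........
....oo...
...o.....
...o.<.o.
....oooo.
31) .....oo..
.........
....oo...
...o.....
...o...o.
....ovoo.
32) .....oo..
.........
....oo...
...o.....
...o...o.
....o.>o.
33) .....oo..
.........
....oo...
...o.....
...o..^o.
....o..o.
34) .....oo..
.........
....oo...
...o.....
...o..o>.
....o..o.
35) .....oo..
.........
....oo...
...o...^.
...o..o..
....o..o.
36) .....oo..
.........
....oo...
...o...o>
...o..o..
....o..o.
37) .....oo..
.........
....oo...
...o...oo
...o..o.v
....o..o.
38) .....oo..
.........
....oo...
...o...oo
...o..o<o
....o..o.
39) .....oo..
.........
....oo...
...o...^o
...o..ooo
....o..o.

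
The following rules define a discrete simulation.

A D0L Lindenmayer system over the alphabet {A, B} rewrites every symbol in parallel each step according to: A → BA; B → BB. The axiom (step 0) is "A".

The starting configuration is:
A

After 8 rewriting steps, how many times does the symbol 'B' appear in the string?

gen 0: A
gen 1: BA
gen 2: BBBA
gen 3: BBBBBBBA
gen 4: BBBBBBBBBBBBBBBA
gen 5: BBBBBBBBBBBBBBBBBBBBBBBBBBBBBBBA
gen 6: BBBBBBBBBBBBBBBBBBBBBBBBBBBBBBBBBBBBBBBBBBBBBBBBBBBBBBBBBBBBBBBA
gen 7: BBBBBBBBBBBBBBBBBBBBBBBBBBBBBBBBBBBBBBBBBBBBBBBBBBBBBBBBBB…BBBBBBBBBBBBBBBBBBBBBBBBBBBBBBBBBBBBBBBBBBBBBBBBBBBBBBBBBA  (len 128)
gen 8: BBBBBBBBBBBBBBBBBBBBBBBBBBBBBBBBBBBBBBBBBBBBBBBBBBBBBBBBBB…BBBBBBBBBBBBBBBBBBBBBBBBBBBBBBBBBBBBBBBBBBBBBBBBBBBBBBBBBA  (len 256)

255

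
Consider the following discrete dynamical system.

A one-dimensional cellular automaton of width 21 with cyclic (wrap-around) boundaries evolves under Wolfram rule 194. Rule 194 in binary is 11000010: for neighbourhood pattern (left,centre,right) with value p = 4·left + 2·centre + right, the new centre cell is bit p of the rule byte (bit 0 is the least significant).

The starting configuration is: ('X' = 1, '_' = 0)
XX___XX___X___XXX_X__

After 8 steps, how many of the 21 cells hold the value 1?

[0] XX___XX___X___XXX_X__
[1] _X__X_X__X___X_XX___X
[2] ___X____X___X___X__X_
[3] __X____X___X___X__X__
[4] _X____X___X___X__X___
[5] X____X___X___X__X____
[6] ____X___X___X__X____X
[7] ___X___X___X__X____X_
[8] __X___X___X__X____X__

5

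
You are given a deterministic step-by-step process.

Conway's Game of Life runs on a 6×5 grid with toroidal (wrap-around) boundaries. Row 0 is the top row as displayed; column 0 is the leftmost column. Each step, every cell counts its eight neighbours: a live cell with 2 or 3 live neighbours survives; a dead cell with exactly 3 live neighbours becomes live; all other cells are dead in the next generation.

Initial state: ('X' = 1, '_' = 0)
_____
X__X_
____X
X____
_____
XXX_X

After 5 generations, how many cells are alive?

0) _____
X__X_
____X
X____
_____
XXX_X
1) __XX_
____X
X___X
_____
____X
XX___
2) XXXXX
X___X
X___X
X___X
X____
XXXXX
3) _____
__X__
_X_X_
_X___
__X__
_____
4) _____
__X__
_X___
_X___
_____
_____
5) _____
_____
_XX__
_____
_____
_____

2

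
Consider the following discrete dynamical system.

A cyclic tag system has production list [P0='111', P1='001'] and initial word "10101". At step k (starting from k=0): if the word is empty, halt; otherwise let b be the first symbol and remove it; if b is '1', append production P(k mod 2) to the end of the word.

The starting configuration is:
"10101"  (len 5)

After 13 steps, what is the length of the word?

25

gen 0: "10101"  (len 5)
gen 1: "0101111"  (len 7)
gen 2: "101111"  (len 6)
gen 3: "01111111"  (len 8)
gen 4: "1111111"  (len 7)
gen 5: "111111111"  (len 9)
gen 6: "11111111001"  (len 11)
gen 7: "1111111001111"  (len 13)
gen 8: "111111001111001"  (len 15)
gen 9: "11111001111001111"  (len 17)
gen 10: "1111001111001111001"  (len 19)
gen 11: "111001111001111001111"  (len 21)
gen 12: "11001111001111001111001"  (len 23)
gen 13: "1001111001111001111001111"  (len 25)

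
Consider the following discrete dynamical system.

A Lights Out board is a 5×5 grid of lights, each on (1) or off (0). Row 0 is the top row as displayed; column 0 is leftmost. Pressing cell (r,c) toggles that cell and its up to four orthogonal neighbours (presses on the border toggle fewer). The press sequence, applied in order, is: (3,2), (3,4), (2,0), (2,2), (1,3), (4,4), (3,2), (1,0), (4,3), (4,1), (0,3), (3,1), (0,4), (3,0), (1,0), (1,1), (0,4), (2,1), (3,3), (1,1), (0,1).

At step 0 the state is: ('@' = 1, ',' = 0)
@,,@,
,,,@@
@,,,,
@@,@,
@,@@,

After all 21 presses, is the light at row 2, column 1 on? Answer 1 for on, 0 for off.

0

t=0: @,,@,
,,,@@
@,,,,
@@,@,
@,@@,
t=1: @,,@,
,,,@@
@,@,,
@,@,,
@,,@,
t=2: @,,@,
,,,@@
@,@,@
@,@@@
@,,@@
t=3: @,,@,
@,,@@
,@@,@
,,@@@
@,,@@
t=4: @,,@,
@,@@@
,,,@@
,,,@@
@,,@@
t=5: @,,,,
@,,,,
,,,,@
,,,@@
@,,@@
t=6: @,,,,
@,,,,
,,,,@
,,,@,
@,,,,
t=7: @,,,,
@,,,,
,,@,@
,@@,,
@,@,,
t=8: ,,,,,
,@,,,
@,@,@
,@@,,
@,@,,
t=9: ,,,,,
,@,,,
@,@,@
,@@@,
@,,@@
t=10: ,,,,,
,@,,,
@,@,@
,,@@,
,@@@@
t=11: ,,@@@
,@,@,
@,@,@
,,@@,
,@@@@
t=12: ,,@@@
,@,@,
@@@,@
@@,@,
,,@@@
t=13: ,,@,,
,@,@@
@@@,@
@@,@,
,,@@@
t=14: ,,@,,
,@,@@
,@@,@
,,,@,
@,@@@
t=15: @,@,,
@,,@@
@@@,@
,,,@,
@,@@@
t=16: @@@,,
,@@@@
@,@,@
,,,@,
@,@@@
t=17: @@@@@
,@@@,
@,@,@
,,,@,
@,@@@
t=18: @@@@@
,,@@,
,@,,@
,@,@,
@,@@@
t=19: @@@@@
,,@@,
,@,@@
,@@,@
@,@,@
t=20: @,@@@
@@,@,
,,,@@
,@@,@
@,@,@
t=21: ,@,@@
@,,@,
,,,@@
,@@,@
@,@,@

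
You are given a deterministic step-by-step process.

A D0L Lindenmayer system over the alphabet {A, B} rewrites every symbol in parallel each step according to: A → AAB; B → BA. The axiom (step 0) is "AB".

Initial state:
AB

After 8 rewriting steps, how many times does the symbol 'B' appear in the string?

[0] AB
[1] AABBA
[2] AABAABBABAAAB
[3] AABAABBAAABAABBABAAABBAAABAABAABBA
[4] AABAABBAAABAABBABAAABAABAABBAAABAABBABAAABBAAABAABAABBABAAABAABAABBAAABAABBAAABAABBABAAAB
[5] AABAABBAAABAABBABAAABAABAABBAAABAABBABAAABBAAABAABAABBAAAB…AABAABAABBAAABAABBABAAABAABAABBAAABAABBABAAABBAAABAABAABBA  (len 233)
[6] AABAABBAAABAABBABAAABAABAABBAAABAABBABAAABBAAABAABAABBAAAB…BAABBABAAABBAAABAABAABBABAAABAABAABBAAABAABBAAABAABBABAAAB  (len 610)
[7] AABAABBAAABAABBABAAABAABAABBAAABAABBABAAABBAAABAABAABBAAAB…AABAABAABBAAABAABBABAAABAABAABBAAABAABBABAAABBAAABAABAABBA  (len 1597)
[8] AABAABBAAABAABBABAAABAABAABBAAABAABBABAAABBAAABAABAABBAAAB…BAABBABAAABBAAABAABAABBABAAABAABAABBAAABAABBAAABAABBABAAAB  (len 4181)

1597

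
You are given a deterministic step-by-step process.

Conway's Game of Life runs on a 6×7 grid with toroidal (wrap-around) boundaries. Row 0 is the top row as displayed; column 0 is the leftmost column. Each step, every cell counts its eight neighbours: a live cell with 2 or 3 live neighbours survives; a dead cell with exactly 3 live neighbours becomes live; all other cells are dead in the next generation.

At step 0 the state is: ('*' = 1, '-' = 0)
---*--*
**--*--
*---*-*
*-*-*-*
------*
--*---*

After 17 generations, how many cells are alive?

12

[0] ---*--*
**--*--
*---*-*
*-*-*-*
------*
--*---*
[1] -***-**
-*-**--
----*--
-*-*---
-*-*--*
*----**
[2] -*-*---
**-----
----*--
*--**--
-*--***
---*---
[3] **-----
***----
**-**--
*--*--*
*-*--**
*--*-*-
[4] -------
---*--*
---**--
---*---
--**-*-
--*-**-
[5] ---***-
---**--
--***--
-------
--*--*-
--*-**-
[6] --*----
-------
--*-*--
--*-*--
---***-
--*---*
[7] -------
---*---
-------
--*----
--*-**-
--*-**-
[8] ---**--
-------
-------
---*---
-**-**-
----**-
[9] ---***-
-------
-------
--***--
--*--*-
--*----
[10] ---**--
----*--
---*---
--***--
-**-*--
--*--*-
[11] ---***-
----*--
--*----
-*--*--
-*--**-
-**--*-
[12] --**-*-
----**-
---*---
-*****-
**-***-
-**---*
[13] -***-**
--*--*-
-------
**---**
-------
------*
[14] *******
-******
**---*-
*-----*
-----*-
*-*--**
[15] -------
-------
---*---
**---*-
-*---*-
--*----
[16] -------
-------
-------
***-*-*
***---*
-------
[17] -------
-------
**-----
--**-**
--**-**
**-----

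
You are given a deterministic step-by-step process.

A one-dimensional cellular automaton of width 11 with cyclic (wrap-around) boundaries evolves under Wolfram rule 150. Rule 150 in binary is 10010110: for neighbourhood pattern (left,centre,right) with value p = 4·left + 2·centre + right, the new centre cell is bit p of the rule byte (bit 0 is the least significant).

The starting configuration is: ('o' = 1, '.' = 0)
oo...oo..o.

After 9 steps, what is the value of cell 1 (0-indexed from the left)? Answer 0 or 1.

[0] oo...oo..o.
[1] ..o.o..ooo.
[2] .oo.ooo.o.o
[3] .....o..o.o
[4] o...ooooo.o
[5] .o.o.ooo...
[6] oo.o..o.o..
[7] ...oooo.ooo
[8] o.o.oo...o.
[9] o.o...o.oo.

0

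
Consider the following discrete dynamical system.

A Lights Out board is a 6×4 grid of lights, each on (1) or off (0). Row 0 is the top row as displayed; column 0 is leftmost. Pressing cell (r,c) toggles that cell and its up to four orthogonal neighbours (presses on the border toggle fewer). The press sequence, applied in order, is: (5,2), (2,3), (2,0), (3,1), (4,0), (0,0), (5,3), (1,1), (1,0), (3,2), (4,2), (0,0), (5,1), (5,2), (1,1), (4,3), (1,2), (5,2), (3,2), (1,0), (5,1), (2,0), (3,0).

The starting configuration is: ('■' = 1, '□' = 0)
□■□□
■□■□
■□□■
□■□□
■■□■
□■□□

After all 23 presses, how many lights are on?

[0] □■□□
■□■□
■□□■
□■□□
■■□■
□■□□
[1] □■□□
■□■□
■□□■
□■□□
■■■■
□□■■
[2] □■□□
■□■■
■□■□
□■□■
■■■■
□□■■
[3] □■□□
□□■■
□■■□
■■□■
■■■■
□□■■
[4] □■□□
□□■■
□□■□
□□■■
■□■■
□□■■
[5] □■□□
□□■■
□□■□
■□■■
□■■■
■□■■
[6] ■□□□
■□■■
□□■□
■□■■
□■■■
■□■■
[7] ■□□□
■□■■
□□■□
■□■■
□■■□
■□□□
[8] ■■□□
□■□■
□■■□
■□■■
□■■□
■□□□
[9] □■□□
■□□■
■■■□
■□■■
□■■□
■□□□
[10] □■□□
■□□■
■■□□
■■□□
□■□□
■□□□
[11] □■□□
■□□■
■■□□
■■■□
□□■■
■□■□
[12] ■□□□
□□□■
■■□□
■■■□
□□■■
■□■□
[13] ■□□□
□□□■
■■□□
■■■□
□■■■
□■□□
[14] ■□□□
□□□■
■■□□
■■■□
□■□■
□□■■
[15] ■■□□
■■■■
■□□□
■■■□
□■□■
□□■■
[16] ■■□□
■■■■
■□□□
■■■■
□■■□
□□■□
[17] ■■■□
■□□□
■□■□
■■■■
□■■□
□□■□
[18] ■■■□
■□□□
■□■□
■■■■
□■□□
□■□■
[19] ■■■□
■□□□
■□□□
■□□□
□■■□
□■□■
[20] □■■□
□■□□
□□□□
■□□□
□■■□
□■□■
[21] □■■□
□■□□
□□□□
■□□□
□□■□
■□■■
[22] □■■□
■■□□
■■□□
□□□□
□□■□
■□■■
[23] □■■□
■■□□
□■□□
■■□□
■□■□
■□■■

12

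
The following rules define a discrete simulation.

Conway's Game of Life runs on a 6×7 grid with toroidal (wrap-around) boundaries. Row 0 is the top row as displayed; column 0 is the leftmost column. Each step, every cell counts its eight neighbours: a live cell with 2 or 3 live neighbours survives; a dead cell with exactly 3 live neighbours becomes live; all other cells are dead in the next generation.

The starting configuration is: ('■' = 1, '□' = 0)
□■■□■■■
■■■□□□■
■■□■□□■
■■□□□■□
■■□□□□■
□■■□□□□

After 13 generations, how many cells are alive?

step 0: □■■□■■■
■■■□□□■
■■□■□□■
■■□□□■□
■■□□□□■
□■■□□□□
step 1: □□□□□■■
□□□□■□□
□□□□□■□
□□□□□■□
□□□□□□■
□□□■□□□
step 2: □□□□■■□
□□□□■□■
□□□□■■□
□□□□□■■
□□□□□□□
□□□□□■■
step 3: □□□□■□□
□□□■□□■
□□□□■□□
□□□□■■■
□□□□□□□
□□□□■■■
step 4: □□□■■□■
□□□■■■□
□□□■■□■
□□□□■■□
□□□□□□□
□□□□■■□
step 5: □□□□□□■
□□■□□□■
□□□□□□■
□□□■■■□
□□□□□□□
□□□■■■□
step 6: □□□■■□■
■□□□□■■
□□□■■□■
□□□□■■□
□□□□□□□
□□□□■■□
step 7: ■□□■□□□
■□□□□□□
■□□■□□□
□□□■■■□
□□□□□□□
□□□■■■□
step 8: □□□■□□■
■■□□□□■
□□□■□□■
□□□■■□□
□□□□□□□
□□□■■□□
step 9: □□■■■■■
□□■□□■■
□□■■■■■
□□□■■□□
□□□□□□□
□□□■■□□
step 10: □□■□□□■
■■□□□□□
□□■□□□■
□□■□□□□
□□□□□□□
□□■□□□□
step 11: ■□■□□□□
■■■□□□■
■□■□□□□
□□□□□□□
□□□□□□□
□□□□□□□
step 12: ■□■□□□■
□□■■□□■
■□■□□□■
□□□□□□□
□□□□□□□
□□□□□□□
step 13: ■■■■□□■
□□■■□■□
■■■■□□■
□□□□□□□
□□□□□□□
□□□□□□□

13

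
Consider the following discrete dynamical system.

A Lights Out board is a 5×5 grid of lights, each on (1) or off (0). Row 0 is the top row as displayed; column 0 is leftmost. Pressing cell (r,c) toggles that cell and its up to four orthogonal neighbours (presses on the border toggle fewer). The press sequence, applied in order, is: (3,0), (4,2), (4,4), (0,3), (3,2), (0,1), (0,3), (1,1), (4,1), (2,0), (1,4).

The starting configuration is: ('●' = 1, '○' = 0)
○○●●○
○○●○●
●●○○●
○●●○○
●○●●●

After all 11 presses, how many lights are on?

12

[0] ○○●●○
○○●○●
●●○○●
○●●○○
●○●●●
[1] ○○●●○
○○●○●
○●○○●
●○●○○
○○●●●
[2] ○○●●○
○○●○●
○●○○●
●○○○○
○●○○●
[3] ○○●●○
○○●○●
○●○○●
●○○○●
○●○●○
[4] ○○○○●
○○●●●
○●○○●
●○○○●
○●○●○
[5] ○○○○●
○○●●●
○●●○●
●●●●●
○●●●○
[6] ●●●○●
○●●●●
○●●○●
●●●●●
○●●●○
[7] ●●○●○
○●●○●
○●●○●
●●●●●
○●●●○
[8] ●○○●○
●○○○●
○○●○●
●●●●●
○●●●○
[9] ●○○●○
●○○○●
○○●○●
●○●●●
●○○●○
[10] ●○○●○
○○○○●
●●●○●
○○●●●
●○○●○
[11] ●○○●●
○○○●○
●●●○○
○○●●●
●○○●○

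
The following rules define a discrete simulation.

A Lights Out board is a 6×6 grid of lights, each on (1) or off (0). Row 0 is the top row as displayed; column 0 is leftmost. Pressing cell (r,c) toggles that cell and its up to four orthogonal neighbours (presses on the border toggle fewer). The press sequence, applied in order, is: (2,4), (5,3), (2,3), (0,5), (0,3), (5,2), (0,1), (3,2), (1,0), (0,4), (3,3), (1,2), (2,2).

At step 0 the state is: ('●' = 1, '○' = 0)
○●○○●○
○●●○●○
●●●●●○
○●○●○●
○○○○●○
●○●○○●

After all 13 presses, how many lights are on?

[0] ○●○○●○
○●●○●○
●●●●●○
○●○●○●
○○○○●○
●○●○○●
[1] ○●○○●○
○●●○○○
●●●○○●
○●○●●●
○○○○●○
●○●○○●
[2] ○●○○●○
○●●○○○
●●●○○●
○●○●●●
○○○●●○
●○○●●●
[3] ○●○○●○
○●●●○○
●●○●●●
○●○○●●
○○○●●○
●○○●●●
[4] ○●○○○●
○●●●○●
●●○●●●
○●○○●●
○○○●●○
●○○●●●
[5] ○●●●●●
○●●○○●
●●○●●●
○●○○●●
○○○●●○
●○○●●●
[6] ○●●●●●
○●●○○●
●●○●●●
○●○○●●
○○●●●○
●●●○●●
[7] ●○○●●●
○○●○○●
●●○●●●
○●○○●●
○○●●●○
●●●○●●
[8] ●○○●●●
○○●○○●
●●●●●●
○○●●●●
○○○●●○
●●●○●●
[9] ○○○●●●
●●●○○●
○●●●●●
○○●●●●
○○○●●○
●●●○●●
[10] ○○○○○○
●●●○●●
○●●●●●
○○●●●●
○○○●●○
●●●○●●
[11] ○○○○○○
●●●○●●
○●●○●●
○○○○○●
○○○○●○
●●●○●●
[12] ○○●○○○
●○○●●●
○●○○●●
○○○○○●
○○○○●○
●●●○●●
[13] ○○●○○○
●○●●●●
○○●●●●
○○●○○●
○○○○●○
●●●○●●

18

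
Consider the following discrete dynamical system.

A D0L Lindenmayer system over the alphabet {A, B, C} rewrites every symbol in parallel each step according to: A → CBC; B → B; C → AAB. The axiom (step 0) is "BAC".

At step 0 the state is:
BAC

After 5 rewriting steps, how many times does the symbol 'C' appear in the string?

k=0  BAC
k=1  BCBCAAB
k=2  BAABBAABCBCCBCB
k=3  BCBCCBCBBCBCCBCBAABBAABAABBAABB
k=4  BAABBAABAABBAABBBAABBAABAABBAABBCBCCBCBBCBCCBCBCBCCBCBBCBCCBCBB
k=5  BCBCCBCBBCBCCBCBCBCCBCBBCBCCBCBBBCBCCBCBBCBCCBCBCBCCBCBBCB…ABAABBAABBBAABBAABAABBAABBAABBAABAABBAABBBAABBAABAABBAABBB  (len 127)

32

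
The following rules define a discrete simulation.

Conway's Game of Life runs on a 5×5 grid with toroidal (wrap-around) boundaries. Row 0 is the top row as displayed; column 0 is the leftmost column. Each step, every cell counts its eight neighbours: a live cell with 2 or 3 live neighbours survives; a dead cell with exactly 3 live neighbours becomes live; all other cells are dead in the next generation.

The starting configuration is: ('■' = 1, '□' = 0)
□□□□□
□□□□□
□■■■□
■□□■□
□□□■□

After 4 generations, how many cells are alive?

[0] □□□□□
□□□□□
□■■■□
■□□■□
□□□■□
[1] □□□□□
□□■□□
□■■■■
□■□■□
□□□□■
[2] □□□□□
□■■□□
■■□□■
□■□□□
□□□□□
[3] □□□□□
□■■□□
□□□□□
□■□□□
□□□□□
[4] □□□□□
□□□□□
□■■□□
□□□□□
□□□□□

2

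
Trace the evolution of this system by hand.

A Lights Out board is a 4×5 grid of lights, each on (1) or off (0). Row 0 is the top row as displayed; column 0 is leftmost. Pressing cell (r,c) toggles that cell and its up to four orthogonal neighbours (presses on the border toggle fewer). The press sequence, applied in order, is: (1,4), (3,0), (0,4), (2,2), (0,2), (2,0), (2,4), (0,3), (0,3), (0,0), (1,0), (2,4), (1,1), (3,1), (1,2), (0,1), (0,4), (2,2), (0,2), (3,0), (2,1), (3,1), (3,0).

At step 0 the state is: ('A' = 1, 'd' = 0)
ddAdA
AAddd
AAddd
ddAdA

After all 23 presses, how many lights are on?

9

[0] ddAdA
AAddd
AAddd
ddAdA
[1] ddAdd
AAdAA
AAddA
ddAdA
[2] ddAdd
AAdAA
dAddA
AAAdA
[3] ddAAA
AAdAd
dAddA
AAAdA
[4] ddAAA
AAAAd
ddAAA
AAddA
[5] dAddA
AAdAd
ddAAA
AAddA
[6] dAddA
dAdAd
AAAAA
dAddA
[7] dAddA
dAdAA
AAAdd
dAddd
[8] dAAAd
dAddA
AAAdd
dAddd
[9] dAddA
dAdAA
AAAdd
dAddd
[10] AdddA
AAdAA
AAAdd
dAddd
[11] ddddA
dddAA
dAAdd
dAddd
[12] ddddA
dddAd
dAAAA
dAddA
[13] dAddA
AAAAd
ddAAA
dAddA
[14] dAddA
AAAAd
dAAAA
AdAdA
[15] dAAdA
Adddd
dAdAA
AdAdA
[16] AdddA
AAddd
dAdAA
AdAdA
[17] AddAd
AAddA
dAdAA
AdAdA
[18] AddAd
AAAdA
ddAdA
AdddA
[19] AAAdd
AAddA
ddAdA
AdddA
[20] AAAdd
AAddA
AdAdA
dAddA
[21] AAAdd
AdddA
dAddA
ddddA
[22] AAAdd
AdddA
ddddA
AAAdA
[23] AAAdd
AdddA
AdddA
ddAdA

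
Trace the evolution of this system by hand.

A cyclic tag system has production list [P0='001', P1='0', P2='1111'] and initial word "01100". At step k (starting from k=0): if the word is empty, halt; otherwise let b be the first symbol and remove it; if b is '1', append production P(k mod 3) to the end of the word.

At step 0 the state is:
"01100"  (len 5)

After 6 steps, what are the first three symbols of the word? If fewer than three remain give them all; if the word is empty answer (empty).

111

gen 0: "01100"  (len 5)
gen 1: "1100"  (len 4)
gen 2: "1000"  (len 4)
gen 3: "0001111"  (len 7)
gen 4: "001111"  (len 6)
gen 5: "01111"  (len 5)
gen 6: "1111"  (len 4)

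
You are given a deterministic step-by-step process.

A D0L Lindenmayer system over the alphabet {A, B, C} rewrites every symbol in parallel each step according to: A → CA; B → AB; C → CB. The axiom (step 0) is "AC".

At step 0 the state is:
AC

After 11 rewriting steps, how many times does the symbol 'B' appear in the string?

t=0: AC
t=1: CACB
t=2: CBCACBAB
t=3: CBABCBCACBABCAAB
t=4: CBABCAABCBABCBCACBABCAABCBCACAAB
t=5: CBABCAABCBCACAABCBABCAABCBABCBCACBABCAABCBCACAABCBABCBCACBCACAAB
t=6: CBABCAABCBCACAABCBABCBCACBCACAABCBABCAABCBCACAABCBABCAABCB…ABCBCACAABCBABCBCACBCACAABCBABCAABCBABCBCACBABCBCACBCACAAB  (len 128)
t=7: CBABCAABCBCACAABCBABCBCACBCACAABCBABCAABCBABCBCACBABCBCACB…ABCBCACAABCBABCAABCBABCBCACBABCAABCBABCBCACBABCBCACBCACAAB  (len 256)
t=8: CBABCAABCBCACAABCBABCBCACBCACAABCBABCAABCBABCBCACBABCBCACB…ABCBCACAABCBABCAABCBABCBCACBABCAABCBABCBCACBABCBCACBCACAAB  (len 512)
t=9: CBABCAABCBCACAABCBABCBCACBCACAABCBABCAABCBABCBCACBABCBCACB…ABCBCACAABCBABCAABCBABCBCACBABCAABCBABCBCACBABCBCACBCACAAB  (len 1024)
t=10: CBABCAABCBCACAABCBABCBCACBCACAABCBABCAABCBABCBCACBABCBCACB…ABCBCACAABCBABCAABCBABCBCACBABCAABCBABCBCACBABCBCACBCACAAB  (len 2048)
t=11: CBABCAABCBCACAABCBABCBCACBCACAABCBABCAABCBABCBCACBABCBCACB…ABCBCACAABCBABCAABCBABCBCACBABCAABCBABCBCACBABCBCACBCACAAB  (len 4096)

1365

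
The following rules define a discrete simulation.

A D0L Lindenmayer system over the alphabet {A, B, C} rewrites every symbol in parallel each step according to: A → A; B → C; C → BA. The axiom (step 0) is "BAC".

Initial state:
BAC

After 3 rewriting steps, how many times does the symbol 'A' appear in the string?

4

[0] BAC
[1] CABA
[2] BAACA
[3] CAABAA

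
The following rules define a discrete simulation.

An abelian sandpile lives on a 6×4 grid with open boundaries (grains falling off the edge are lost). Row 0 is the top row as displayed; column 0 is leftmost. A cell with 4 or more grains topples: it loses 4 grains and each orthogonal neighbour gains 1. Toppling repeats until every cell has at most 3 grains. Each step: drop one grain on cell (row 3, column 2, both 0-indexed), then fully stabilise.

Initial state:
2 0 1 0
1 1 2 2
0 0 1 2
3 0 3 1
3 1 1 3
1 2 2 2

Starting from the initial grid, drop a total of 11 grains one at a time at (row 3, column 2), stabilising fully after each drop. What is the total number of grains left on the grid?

0) 2 0 1 0
1 1 2 2
0 0 1 2
3 0 3 1
3 1 1 3
1 2 2 2
1) 2 0 1 0
1 1 2 2
0 0 2 2
3 1 0 2
3 1 2 3
1 2 2 2
2) 2 0 1 0
1 1 2 2
0 0 2 2
3 1 1 2
3 1 2 3
1 2 2 2
3) 2 0 1 0
1 1 2 2
0 0 2 2
3 1 2 2
3 1 2 3
1 2 2 2
4) 2 0 1 0
1 1 2 2
0 0 2 2
3 1 3 2
3 1 2 3
1 2 2 2
5) 2 0 1 0
1 1 2 2
0 0 3 2
3 2 0 3
3 1 3 3
1 2 2 2
6) 2 0 1 0
1 1 2 2
0 0 3 2
3 2 1 3
3 1 3 3
1 2 2 2
7) 2 0 1 0
1 1 2 2
0 0 3 2
3 2 2 3
3 1 3 3
1 2 2 2
8) 2 0 1 0
1 1 2 2
0 0 3 2
3 2 3 3
3 1 3 3
1 2 2 2
9) 2 0 1 0
1 1 3 3
0 1 1 0
3 3 3 2
3 2 1 1
1 2 3 3
10) 2 0 1 0
1 1 3 3
1 2 2 0
1 2 1 3
1 0 3 1
2 3 3 3
11) 2 0 1 0
1 1 3 3
1 2 2 0
1 2 2 3
1 0 3 1
2 3 3 3

40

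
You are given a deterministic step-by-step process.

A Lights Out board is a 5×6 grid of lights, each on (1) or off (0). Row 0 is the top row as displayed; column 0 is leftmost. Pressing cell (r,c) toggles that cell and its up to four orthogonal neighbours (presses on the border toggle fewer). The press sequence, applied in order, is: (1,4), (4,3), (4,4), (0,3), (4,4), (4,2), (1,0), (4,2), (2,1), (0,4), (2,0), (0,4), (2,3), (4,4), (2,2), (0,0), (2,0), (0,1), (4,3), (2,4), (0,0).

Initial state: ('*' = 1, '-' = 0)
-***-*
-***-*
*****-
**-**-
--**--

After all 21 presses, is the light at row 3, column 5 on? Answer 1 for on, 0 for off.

0

gen 0: -***-*
-***-*
*****-
**-**-
--**--
gen 1: -*****
-**-*-
****--
**-**-
--**--
gen 2: -*****
-**-*-
****--
**--*-
----*-
gen 3: -*****
-**-*-
****--
**----
---*-*
gen 4: -*---*
-****-
****--
**----
---*-*
gen 5: -*---*
-****-
****--
**--*-
----*-
gen 6: -*---*
-****-
****--
***-*-
-****-
gen 7: **---*
*-***-
-***--
***-*-
-****-
gen 8: **---*
*-***-
-***--
**--*-
----*-
gen 9: **---*
*****-
*--*--
*---*-
----*-
gen 10: **-**-
****--
*--*--
*---*-
----*-
gen 11: **-**-
-***--
-*-*--
----*-
----*-
gen 12: **---*
-****-
-*-*--
----*-
----*-
gen 13: **---*
-**-*-
-**-*-
---**-
----*-
gen 14: **---*
-**-*-
-**-*-
---*--
---*-*
gen 15: **---*
-*--*-
---**-
--**--
---*-*
gen 16: -----*
**--*-
---**-
--**--
---*-*
gen 17: -----*
-*--*-
**-**-
*-**--
---*-*
gen 18: ***--*
----*-
**-**-
*-**--
---*-*
gen 19: ***--*
----*-
**-**-
*-*---
--*-**
gen 20: ***--*
------
**---*
*-*-*-
--*-**
gen 21: --*--*
*-----
**---*
*-*-*-
--*-**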